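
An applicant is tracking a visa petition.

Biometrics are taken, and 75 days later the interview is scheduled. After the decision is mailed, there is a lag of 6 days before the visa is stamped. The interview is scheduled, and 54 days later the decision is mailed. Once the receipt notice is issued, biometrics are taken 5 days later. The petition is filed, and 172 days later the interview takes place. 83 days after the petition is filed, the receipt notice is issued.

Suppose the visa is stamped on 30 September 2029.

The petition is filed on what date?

19 February 2029

The visa is stamped: Sep 30, 2029.
The decision is mailed: Sep 30, 2029 − 6 days = Sep 24, 2029.
The interview is scheduled: Sep 24, 2029 − 54 days = Aug 1, 2029.
Biometrics are taken: Aug 1, 2029 − 75 days = May 18, 2029.
The receipt notice is issued: May 18, 2029 − 5 days = May 13, 2029.
The petition is filed: May 13, 2029 − 83 days = Feb 19, 2029.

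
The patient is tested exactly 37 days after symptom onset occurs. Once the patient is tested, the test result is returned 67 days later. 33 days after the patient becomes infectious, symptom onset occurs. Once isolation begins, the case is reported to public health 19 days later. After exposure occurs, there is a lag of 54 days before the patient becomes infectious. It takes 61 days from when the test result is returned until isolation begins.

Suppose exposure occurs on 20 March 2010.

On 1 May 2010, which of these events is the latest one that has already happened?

Exposure occurs

Exposure occurs: Mar 20, 2010.
The patient becomes infectious: Mar 20, 2010 + 54 days = May 13, 2010.
Symptom onset occurs: May 13, 2010 + 33 days = Jun 15, 2010.
The patient is tested: Jun 15, 2010 + 37 days = Jul 22, 2010.
The test result is returned: Jul 22, 2010 + 67 days = Sep 27, 2010.
Isolation begins: Sep 27, 2010 + 61 days = Nov 27, 2010.
The case is reported to public health: Nov 27, 2010 + 19 days = Dec 16, 2010.
May 1, 2010 falls between when exposure occurs (Mar 20, 2010) and when the patient becomes infectious (May 13, 2010).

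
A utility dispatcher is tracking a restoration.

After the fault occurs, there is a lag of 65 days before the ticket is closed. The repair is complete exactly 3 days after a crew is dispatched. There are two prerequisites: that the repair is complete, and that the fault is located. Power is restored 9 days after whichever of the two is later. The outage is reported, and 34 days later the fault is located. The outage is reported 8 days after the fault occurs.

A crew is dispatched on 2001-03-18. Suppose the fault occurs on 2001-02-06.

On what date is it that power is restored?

2001-03-30

A crew is dispatched: Mar 18, 2001.
The repair is complete: Mar 18, 2001 + 3 days = Mar 21, 2001.
The fault occurs: Feb 6, 2001.
The outage is reported: Feb 6, 2001 + 8 days = Feb 14, 2001.
The fault is located: Feb 14, 2001 + 34 days = Mar 20, 2001.
Both prerequisites met — the repair is complete (Mar 21, 2001), the fault is located (Mar 20, 2001); the later is Mar 21, 2001.
Power is restored: Mar 21, 2001 + 9 days = Mar 30, 2001.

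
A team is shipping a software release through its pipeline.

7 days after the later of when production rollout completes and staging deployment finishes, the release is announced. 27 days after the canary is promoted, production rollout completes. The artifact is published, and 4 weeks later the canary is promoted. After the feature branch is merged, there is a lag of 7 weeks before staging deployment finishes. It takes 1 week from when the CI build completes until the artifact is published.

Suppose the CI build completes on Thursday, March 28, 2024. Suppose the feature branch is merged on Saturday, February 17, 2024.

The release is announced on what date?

The CI build completes: Mar 28, 2024.
The artifact is published: Mar 28, 2024 + 1 week = Apr 4, 2024.
The canary is promoted: Apr 4, 2024 + 4 weeks = May 2, 2024.
Production rollout completes: May 2, 2024 + 27 days = May 29, 2024.
The feature branch is merged: Feb 17, 2024.
Staging deployment finishes: Feb 17, 2024 + 7 weeks = Apr 6, 2024.
Both prerequisites met — production rollout completes (May 29, 2024), staging deployment finishes (Apr 6, 2024); the later is May 29, 2024.
The release is announced: May 29, 2024 + 7 days = Jun 5, 2024.

Wednesday, June 5, 2024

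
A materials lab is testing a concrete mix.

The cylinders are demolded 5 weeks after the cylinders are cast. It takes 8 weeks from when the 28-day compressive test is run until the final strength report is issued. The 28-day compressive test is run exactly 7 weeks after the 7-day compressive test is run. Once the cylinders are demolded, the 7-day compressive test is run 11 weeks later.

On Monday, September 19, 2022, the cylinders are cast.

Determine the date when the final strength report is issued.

The cylinders are cast: Sep 19, 2022.
The cylinders are demolded: Sep 19, 2022 + 5 weeks = Oct 24, 2022.
The 7-day compressive test is run: Oct 24, 2022 + 11 weeks = Jan 9, 2023.
The 28-day compressive test is run: Jan 9, 2023 + 7 weeks = Feb 27, 2023.
The final strength report is issued: Feb 27, 2023 + 8 weeks = Apr 24, 2023.

Monday, April 24, 2023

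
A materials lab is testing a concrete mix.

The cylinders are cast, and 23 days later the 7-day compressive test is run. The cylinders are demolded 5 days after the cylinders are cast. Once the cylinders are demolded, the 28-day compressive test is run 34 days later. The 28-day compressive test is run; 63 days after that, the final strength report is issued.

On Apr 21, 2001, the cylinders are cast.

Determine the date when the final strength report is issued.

The cylinders are cast: Apr 21, 2001.
The cylinders are demolded: Apr 21, 2001 + 5 days = Apr 26, 2001.
The 28-day compressive test is run: Apr 26, 2001 + 34 days = May 30, 2001.
The final strength report is issued: May 30, 2001 + 63 days = Aug 1, 2001.

Aug 1, 2001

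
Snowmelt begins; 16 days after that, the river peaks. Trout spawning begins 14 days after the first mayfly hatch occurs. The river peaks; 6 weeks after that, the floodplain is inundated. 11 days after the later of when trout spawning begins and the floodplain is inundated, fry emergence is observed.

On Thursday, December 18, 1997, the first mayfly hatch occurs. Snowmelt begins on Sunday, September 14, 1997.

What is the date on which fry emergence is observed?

Monday, January 12, 1998

The first mayfly hatch occurs: Dec 18, 1997.
Trout spawning begins: Dec 18, 1997 + 14 days = Jan 1, 1998.
Snowmelt begins: Sep 14, 1997.
The river peaks: Sep 14, 1997 + 16 days = Sep 30, 1997.
The floodplain is inundated: Sep 30, 1997 + 6 weeks = Nov 11, 1997.
Both prerequisites met — trout spawning begins (Jan 1, 1998), the floodplain is inundated (Nov 11, 1997); the later is Jan 1, 1998.
Fry emergence is observed: Jan 1, 1998 + 11 days = Jan 12, 1998.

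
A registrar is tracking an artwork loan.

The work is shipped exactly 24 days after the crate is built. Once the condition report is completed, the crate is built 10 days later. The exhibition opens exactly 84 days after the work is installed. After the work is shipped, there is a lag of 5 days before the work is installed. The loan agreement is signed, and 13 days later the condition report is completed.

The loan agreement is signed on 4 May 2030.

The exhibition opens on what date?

The loan agreement is signed: May 4, 2030.
The condition report is completed: May 4, 2030 + 13 days = May 17, 2030.
The crate is built: May 17, 2030 + 10 days = May 27, 2030.
The work is shipped: May 27, 2030 + 24 days = Jun 20, 2030.
The work is installed: Jun 20, 2030 + 5 days = Jun 25, 2030.
The exhibition opens: Jun 25, 2030 + 84 days = Sep 17, 2030.

17 September 2030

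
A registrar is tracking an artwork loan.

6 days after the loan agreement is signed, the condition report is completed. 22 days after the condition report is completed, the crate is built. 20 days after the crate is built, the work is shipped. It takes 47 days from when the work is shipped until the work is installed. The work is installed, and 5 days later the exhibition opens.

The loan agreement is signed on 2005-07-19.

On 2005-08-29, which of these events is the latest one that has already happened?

The crate is built

The loan agreement is signed: Jul 19, 2005.
The condition report is completed: Jul 19, 2005 + 6 days = Jul 25, 2005.
The crate is built: Jul 25, 2005 + 22 days = Aug 16, 2005.
The work is shipped: Aug 16, 2005 + 20 days = Sep 5, 2005.
The work is installed: Sep 5, 2005 + 47 days = Oct 22, 2005.
The exhibition opens: Oct 22, 2005 + 5 days = Oct 27, 2005.
Aug 29, 2005 falls between when the crate is built (Aug 16, 2005) and when the work is shipped (Sep 5, 2005).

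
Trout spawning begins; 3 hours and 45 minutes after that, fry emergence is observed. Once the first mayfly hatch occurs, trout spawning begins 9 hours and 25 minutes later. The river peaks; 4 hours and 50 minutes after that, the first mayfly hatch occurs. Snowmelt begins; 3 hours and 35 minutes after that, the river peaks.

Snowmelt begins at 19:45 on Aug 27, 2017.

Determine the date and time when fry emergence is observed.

Snowmelt begins: 19:45 Aug 27, 2017.
The river peaks: 19:45 Aug 27, 2017 + 3h35m = 23:20 Aug 27, 2017.
The first mayfly hatch occurs: 23:20 Aug 27, 2017 + 4h50m = 04:10 Aug 28, 2017.
Trout spawning begins: 04:10 Aug 28, 2017 + 9h25m = 13:35 Aug 28, 2017.
Fry emergence is observed: 13:35 Aug 28, 2017 + 3h45m = 17:20 Aug 28, 2017.

17:20 on Aug 28, 2017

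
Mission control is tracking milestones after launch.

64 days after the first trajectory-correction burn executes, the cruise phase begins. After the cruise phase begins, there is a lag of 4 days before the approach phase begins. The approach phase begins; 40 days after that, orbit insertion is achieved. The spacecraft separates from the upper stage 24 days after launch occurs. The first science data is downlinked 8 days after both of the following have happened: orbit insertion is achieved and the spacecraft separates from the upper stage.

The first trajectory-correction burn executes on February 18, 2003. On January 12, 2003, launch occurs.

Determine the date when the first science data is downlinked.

June 14, 2003

The first trajectory-correction burn executes: Feb 18, 2003.
The cruise phase begins: Feb 18, 2003 + 64 days = Apr 23, 2003.
The approach phase begins: Apr 23, 2003 + 4 days = Apr 27, 2003.
Orbit insertion is achieved: Apr 27, 2003 + 40 days = Jun 6, 2003.
Launch occurs: Jan 12, 2003.
The spacecraft separates from the upper stage: Jan 12, 2003 + 24 days = Feb 5, 2003.
Both prerequisites met — orbit insertion is achieved (Jun 6, 2003), the spacecraft separates from the upper stage (Feb 5, 2003); the later is Jun 6, 2003.
The first science data is downlinked: Jun 6, 2003 + 8 days = Jun 14, 2003.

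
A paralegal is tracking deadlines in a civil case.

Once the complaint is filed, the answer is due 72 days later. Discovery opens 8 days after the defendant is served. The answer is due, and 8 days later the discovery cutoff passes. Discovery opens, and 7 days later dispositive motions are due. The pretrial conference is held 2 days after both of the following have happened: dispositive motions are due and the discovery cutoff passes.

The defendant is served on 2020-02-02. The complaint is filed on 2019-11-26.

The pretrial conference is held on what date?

2020-02-19

The defendant is served: Feb 2, 2020.
Discovery opens: Feb 2, 2020 + 8 days = Feb 10, 2020.
Dispositive motions are due: Feb 10, 2020 + 7 days = Feb 17, 2020.
The complaint is filed: Nov 26, 2019.
The answer is due: Nov 26, 2019 + 72 days = Feb 6, 2020.
The discovery cutoff passes: Feb 6, 2020 + 8 days = Feb 14, 2020.
Both prerequisites met — dispositive motions are due (Feb 17, 2020), the discovery cutoff passes (Feb 14, 2020); the later is Feb 17, 2020.
The pretrial conference is held: Feb 17, 2020 + 2 days = Feb 19, 2020.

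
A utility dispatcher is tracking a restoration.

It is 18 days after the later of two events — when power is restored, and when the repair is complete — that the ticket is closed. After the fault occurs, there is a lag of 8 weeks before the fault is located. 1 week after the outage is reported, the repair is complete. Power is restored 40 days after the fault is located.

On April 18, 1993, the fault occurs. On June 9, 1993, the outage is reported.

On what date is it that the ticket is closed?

August 10, 1993

The fault occurs: Apr 18, 1993.
The fault is located: Apr 18, 1993 + 8 weeks = Jun 13, 1993.
Power is restored: Jun 13, 1993 + 40 days = Jul 23, 1993.
The outage is reported: Jun 9, 1993.
The repair is complete: Jun 9, 1993 + 1 week = Jun 16, 1993.
Both prerequisites met — power is restored (Jul 23, 1993), the repair is complete (Jun 16, 1993); the later is Jul 23, 1993.
The ticket is closed: Jul 23, 1993 + 18 days = Aug 10, 1993.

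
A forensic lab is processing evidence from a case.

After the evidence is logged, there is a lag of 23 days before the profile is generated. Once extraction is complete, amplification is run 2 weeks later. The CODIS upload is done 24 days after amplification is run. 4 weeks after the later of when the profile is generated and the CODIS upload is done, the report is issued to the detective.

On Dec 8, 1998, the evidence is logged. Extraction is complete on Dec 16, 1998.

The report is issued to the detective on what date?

Feb 20, 1999

The evidence is logged: Dec 8, 1998.
The profile is generated: Dec 8, 1998 + 23 days = Dec 31, 1998.
Extraction is complete: Dec 16, 1998.
Amplification is run: Dec 16, 1998 + 2 weeks = Dec 30, 1998.
The CODIS upload is done: Dec 30, 1998 + 24 days = Jan 23, 1999.
Both prerequisites met — the profile is generated (Dec 31, 1998), the CODIS upload is done (Jan 23, 1999); the later is Jan 23, 1999.
The report is issued to the detective: Jan 23, 1999 + 4 weeks = Feb 20, 1999.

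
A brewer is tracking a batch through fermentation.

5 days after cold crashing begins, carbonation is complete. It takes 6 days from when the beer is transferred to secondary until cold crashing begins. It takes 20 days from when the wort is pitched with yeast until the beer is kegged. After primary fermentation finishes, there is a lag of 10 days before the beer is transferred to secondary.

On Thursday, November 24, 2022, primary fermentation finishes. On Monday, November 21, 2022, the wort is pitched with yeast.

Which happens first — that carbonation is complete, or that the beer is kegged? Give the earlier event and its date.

Primary fermentation finishes: Nov 24, 2022.
The beer is transferred to secondary: Nov 24, 2022 + 10 days = Dec 4, 2022.
Cold crashing begins: Dec 4, 2022 + 6 days = Dec 10, 2022.
Carbonation is complete: Dec 10, 2022 + 5 days = Dec 15, 2022.
The wort is pitched with yeast: Nov 21, 2022.
The beer is kegged: Nov 21, 2022 + 20 days = Dec 11, 2022.
Comparing: carbonation is complete on Dec 15, 2022 vs the beer is kegged on Dec 11, 2022. Earlier: the beer is kegged.

The beer is kegged — Sunday, December 11, 2022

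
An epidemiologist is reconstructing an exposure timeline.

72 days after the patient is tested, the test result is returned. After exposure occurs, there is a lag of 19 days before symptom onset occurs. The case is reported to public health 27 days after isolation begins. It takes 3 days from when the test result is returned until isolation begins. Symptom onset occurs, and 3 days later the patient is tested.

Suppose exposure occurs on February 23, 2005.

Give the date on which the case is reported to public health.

Exposure occurs: Feb 23, 2005.
Symptom onset occurs: Feb 23, 2005 + 19 days = Mar 14, 2005.
The patient is tested: Mar 14, 2005 + 3 days = Mar 17, 2005.
The test result is returned: Mar 17, 2005 + 72 days = May 28, 2005.
Isolation begins: May 28, 2005 + 3 days = May 31, 2005.
The case is reported to public health: May 31, 2005 + 27 days = Jun 27, 2005.

June 27, 2005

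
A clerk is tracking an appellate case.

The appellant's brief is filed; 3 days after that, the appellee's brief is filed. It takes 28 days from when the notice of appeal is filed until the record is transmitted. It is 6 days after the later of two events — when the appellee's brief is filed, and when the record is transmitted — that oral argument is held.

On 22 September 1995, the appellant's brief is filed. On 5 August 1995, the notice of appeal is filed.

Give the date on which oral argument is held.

The appellant's brief is filed: Sep 22, 1995.
The appellee's brief is filed: Sep 22, 1995 + 3 days = Sep 25, 1995.
The notice of appeal is filed: Aug 5, 1995.
The record is transmitted: Aug 5, 1995 + 28 days = Sep 2, 1995.
Both prerequisites met — the appellee's brief is filed (Sep 25, 1995), the record is transmitted (Sep 2, 1995); the later is Sep 25, 1995.
Oral argument is held: Sep 25, 1995 + 6 days = Oct 1, 1995.

1 October 1995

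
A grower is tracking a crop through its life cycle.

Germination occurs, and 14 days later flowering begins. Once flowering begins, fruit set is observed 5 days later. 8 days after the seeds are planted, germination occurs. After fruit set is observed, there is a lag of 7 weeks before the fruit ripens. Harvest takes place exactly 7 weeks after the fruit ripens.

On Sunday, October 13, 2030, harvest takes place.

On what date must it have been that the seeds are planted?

Monday, June 10, 2030

Harvest takes place: Oct 13, 2030.
The fruit ripens: Oct 13, 2030 − 7 weeks = Aug 25, 2030.
Fruit set is observed: Aug 25, 2030 − 7 weeks = Jul 7, 2030.
Flowering begins: Jul 7, 2030 − 5 days = Jul 2, 2030.
Germination occurs: Jul 2, 2030 − 14 days = Jun 18, 2030.
The seeds are planted: Jun 18, 2030 − 8 days = Jun 10, 2030.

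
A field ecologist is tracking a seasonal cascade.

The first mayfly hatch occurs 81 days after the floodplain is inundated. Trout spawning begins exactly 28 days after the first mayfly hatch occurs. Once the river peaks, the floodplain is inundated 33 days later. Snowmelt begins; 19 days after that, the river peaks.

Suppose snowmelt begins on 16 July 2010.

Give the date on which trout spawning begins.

Snowmelt begins: Jul 16, 2010.
The river peaks: Jul 16, 2010 + 19 days = Aug 4, 2010.
The floodplain is inundated: Aug 4, 2010 + 33 days = Sep 6, 2010.
The first mayfly hatch occurs: Sep 6, 2010 + 81 days = Nov 26, 2010.
Trout spawning begins: Nov 26, 2010 + 28 days = Dec 24, 2010.

24 December 2010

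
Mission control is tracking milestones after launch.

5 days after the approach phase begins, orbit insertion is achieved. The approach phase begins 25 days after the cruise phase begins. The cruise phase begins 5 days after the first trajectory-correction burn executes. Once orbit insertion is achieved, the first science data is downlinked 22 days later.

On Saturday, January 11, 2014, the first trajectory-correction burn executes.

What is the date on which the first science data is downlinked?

The first trajectory-correction burn executes: Jan 11, 2014.
The cruise phase begins: Jan 11, 2014 + 5 days = Jan 16, 2014.
The approach phase begins: Jan 16, 2014 + 25 days = Feb 10, 2014.
Orbit insertion is achieved: Feb 10, 2014 + 5 days = Feb 15, 2014.
The first science data is downlinked: Feb 15, 2014 + 22 days = Mar 9, 2014.

Sunday, March 9, 2014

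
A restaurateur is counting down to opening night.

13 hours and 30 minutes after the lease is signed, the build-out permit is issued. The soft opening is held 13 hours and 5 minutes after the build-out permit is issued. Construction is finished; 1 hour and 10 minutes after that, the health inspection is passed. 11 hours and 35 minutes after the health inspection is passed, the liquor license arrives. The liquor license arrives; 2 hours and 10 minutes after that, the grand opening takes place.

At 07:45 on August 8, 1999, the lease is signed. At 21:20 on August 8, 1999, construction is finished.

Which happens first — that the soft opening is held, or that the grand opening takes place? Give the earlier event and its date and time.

The soft opening is held — 10:20 on August 9, 1999

The lease is signed: 07:45 Aug 8, 1999.
The build-out permit is issued: 07:45 Aug 8, 1999 + 13h30m = 21:15 Aug 8, 1999.
The soft opening is held: 21:15 Aug 8, 1999 + 13h05m = 10:20 Aug 9, 1999.
Construction is finished: 21:20 Aug 8, 1999.
The health inspection is passed: 21:20 Aug 8, 1999 + 1h10m = 22:30 Aug 8, 1999.
The liquor license arrives: 22:30 Aug 8, 1999 + 11h35m = 10:05 Aug 9, 1999.
The grand opening takes place: 10:05 Aug 9, 1999 + 2h10m = 12:15 Aug 9, 1999.
Comparing: the soft opening is held at 10:20 Aug 9, 1999 vs the grand opening takes place at 12:15 Aug 9, 1999. Earlier: the soft opening is held.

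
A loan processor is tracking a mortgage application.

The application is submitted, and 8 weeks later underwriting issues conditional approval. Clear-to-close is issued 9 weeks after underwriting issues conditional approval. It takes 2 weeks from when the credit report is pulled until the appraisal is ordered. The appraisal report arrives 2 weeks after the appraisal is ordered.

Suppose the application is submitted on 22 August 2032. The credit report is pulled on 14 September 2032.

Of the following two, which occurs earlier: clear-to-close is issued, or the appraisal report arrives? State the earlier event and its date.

The application is submitted: Aug 22, 2032.
Underwriting issues conditional approval: Aug 22, 2032 + 8 weeks = Oct 17, 2032.
Clear-to-close is issued: Oct 17, 2032 + 9 weeks = Dec 19, 2032.
The credit report is pulled: Sep 14, 2032.
The appraisal is ordered: Sep 14, 2032 + 2 weeks = Sep 28, 2032.
The appraisal report arrives: Sep 28, 2032 + 2 weeks = Oct 12, 2032.
Comparing: clear-to-close is issued on Dec 19, 2032 vs the appraisal report arrives on Oct 12, 2032. Earlier: the appraisal report arrives.

The appraisal report arrives — 12 October 2032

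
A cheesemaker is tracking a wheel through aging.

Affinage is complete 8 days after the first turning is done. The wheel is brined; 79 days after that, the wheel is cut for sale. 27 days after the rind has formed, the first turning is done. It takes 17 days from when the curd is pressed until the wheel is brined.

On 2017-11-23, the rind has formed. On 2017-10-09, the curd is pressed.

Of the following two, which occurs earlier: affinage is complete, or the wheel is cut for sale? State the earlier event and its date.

Affinage is complete — 2017-12-28

The rind has formed: Nov 23, 2017.
The first turning is done: Nov 23, 2017 + 27 days = Dec 20, 2017.
Affinage is complete: Dec 20, 2017 + 8 days = Dec 28, 2017.
The curd is pressed: Oct 9, 2017.
The wheel is brined: Oct 9, 2017 + 17 days = Oct 26, 2017.
The wheel is cut for sale: Oct 26, 2017 + 79 days = Jan 13, 2018.
Comparing: affinage is complete on Dec 28, 2017 vs the wheel is cut for sale on Jan 13, 2018. Earlier: affinage is complete.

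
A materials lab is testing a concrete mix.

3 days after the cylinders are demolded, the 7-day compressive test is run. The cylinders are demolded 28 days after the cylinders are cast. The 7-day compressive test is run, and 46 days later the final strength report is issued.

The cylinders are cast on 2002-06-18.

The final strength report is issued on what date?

2002-09-03

The cylinders are cast: Jun 18, 2002.
The cylinders are demolded: Jun 18, 2002 + 28 days = Jul 16, 2002.
The 7-day compressive test is run: Jul 16, 2002 + 3 days = Jul 19, 2002.
The final strength report is issued: Jul 19, 2002 + 46 days = Sep 3, 2002.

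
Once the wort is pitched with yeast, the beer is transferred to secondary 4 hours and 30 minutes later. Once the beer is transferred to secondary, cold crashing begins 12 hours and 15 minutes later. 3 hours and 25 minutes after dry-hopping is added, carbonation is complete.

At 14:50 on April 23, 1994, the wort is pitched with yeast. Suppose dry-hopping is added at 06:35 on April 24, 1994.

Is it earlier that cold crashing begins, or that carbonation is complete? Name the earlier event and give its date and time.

Cold crashing begins — 07:35 on April 24, 1994

The wort is pitched with yeast: 14:50 Apr 23, 1994.
The beer is transferred to secondary: 14:50 Apr 23, 1994 + 4h30m = 19:20 Apr 23, 1994.
Cold crashing begins: 19:20 Apr 23, 1994 + 12h15m = 07:35 Apr 24, 1994.
Dry-hopping is added: 06:35 Apr 24, 1994.
Carbonation is complete: 06:35 Apr 24, 1994 + 3h25m = 10:00 Apr 24, 1994.
Comparing: cold crashing begins at 07:35 Apr 24, 1994 vs carbonation is complete at 10:00 Apr 24, 1994. Earlier: cold crashing begins.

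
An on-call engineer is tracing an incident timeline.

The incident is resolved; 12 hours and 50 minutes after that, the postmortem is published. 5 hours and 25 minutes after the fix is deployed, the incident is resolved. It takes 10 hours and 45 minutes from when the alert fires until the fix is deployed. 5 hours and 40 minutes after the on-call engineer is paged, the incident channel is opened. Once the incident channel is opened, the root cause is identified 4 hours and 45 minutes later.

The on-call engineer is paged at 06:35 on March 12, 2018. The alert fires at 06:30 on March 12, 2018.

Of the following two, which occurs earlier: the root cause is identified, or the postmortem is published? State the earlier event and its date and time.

The root cause is identified — 17:00 on March 12, 2018

The on-call engineer is paged: 06:35 Mar 12, 2018.
The incident channel is opened: 06:35 Mar 12, 2018 + 5h40m = 12:15 Mar 12, 2018.
The root cause is identified: 12:15 Mar 12, 2018 + 4h45m = 17:00 Mar 12, 2018.
The alert fires: 06:30 Mar 12, 2018.
The fix is deployed: 06:30 Mar 12, 2018 + 10h45m = 17:15 Mar 12, 2018.
The incident is resolved: 17:15 Mar 12, 2018 + 5h25m = 22:40 Mar 12, 2018.
The postmortem is published: 22:40 Mar 12, 2018 + 12h50m = 11:30 Mar 13, 2018.
Comparing: the root cause is identified at 17:00 Mar 12, 2018 vs the postmortem is published at 11:30 Mar 13, 2018. Earlier: the root cause is identified.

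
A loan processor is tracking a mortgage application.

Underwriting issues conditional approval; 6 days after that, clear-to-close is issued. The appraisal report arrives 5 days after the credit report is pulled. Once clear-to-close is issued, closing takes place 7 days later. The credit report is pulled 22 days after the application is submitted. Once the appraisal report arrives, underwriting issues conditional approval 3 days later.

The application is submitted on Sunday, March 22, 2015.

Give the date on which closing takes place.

Monday, May 4, 2015

The application is submitted: Mar 22, 2015.
The credit report is pulled: Mar 22, 2015 + 22 days = Apr 13, 2015.
The appraisal report arrives: Apr 13, 2015 + 5 days = Apr 18, 2015.
Underwriting issues conditional approval: Apr 18, 2015 + 3 days = Apr 21, 2015.
Clear-to-close is issued: Apr 21, 2015 + 6 days = Apr 27, 2015.
Closing takes place: Apr 27, 2015 + 7 days = May 4, 2015.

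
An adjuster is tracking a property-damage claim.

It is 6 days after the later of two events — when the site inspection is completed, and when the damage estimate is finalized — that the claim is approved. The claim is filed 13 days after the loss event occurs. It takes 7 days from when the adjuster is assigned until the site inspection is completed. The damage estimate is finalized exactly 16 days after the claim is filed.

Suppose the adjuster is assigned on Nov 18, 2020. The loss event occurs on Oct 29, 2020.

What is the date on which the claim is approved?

Dec 3, 2020

The adjuster is assigned: Nov 18, 2020.
The site inspection is completed: Nov 18, 2020 + 7 days = Nov 25, 2020.
The loss event occurs: Oct 29, 2020.
The claim is filed: Oct 29, 2020 + 13 days = Nov 11, 2020.
The damage estimate is finalized: Nov 11, 2020 + 16 days = Nov 27, 2020.
Both prerequisites met — the site inspection is completed (Nov 25, 2020), the damage estimate is finalized (Nov 27, 2020); the later is Nov 27, 2020.
The claim is approved: Nov 27, 2020 + 6 days = Dec 3, 2020.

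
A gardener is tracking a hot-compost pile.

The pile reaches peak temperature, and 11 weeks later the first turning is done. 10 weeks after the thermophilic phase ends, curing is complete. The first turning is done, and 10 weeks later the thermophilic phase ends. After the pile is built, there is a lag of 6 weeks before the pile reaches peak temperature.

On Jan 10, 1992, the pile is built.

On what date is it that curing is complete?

The pile is built: Jan 10, 1992.
The pile reaches peak temperature: Jan 10, 1992 + 6 weeks = Feb 21, 1992.
The first turning is done: Feb 21, 1992 + 11 weeks = May 8, 1992.
The thermophilic phase ends: May 8, 1992 + 10 weeks = Jul 17, 1992.
Curing is complete: Jul 17, 1992 + 10 weeks = Sep 25, 1992.

Sep 25, 1992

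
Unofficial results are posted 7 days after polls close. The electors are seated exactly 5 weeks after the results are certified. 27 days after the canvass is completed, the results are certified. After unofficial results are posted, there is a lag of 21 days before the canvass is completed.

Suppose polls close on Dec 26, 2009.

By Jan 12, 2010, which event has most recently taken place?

Unofficial results are posted

Polls close: Dec 26, 2009.
Unofficial results are posted: Dec 26, 2009 + 7 days = Jan 2, 2010.
The canvass is completed: Jan 2, 2010 + 21 days = Jan 23, 2010.
The results are certified: Jan 23, 2010 + 27 days = Feb 19, 2010.
The electors are seated: Feb 19, 2010 + 5 weeks = Mar 26, 2010.
Jan 12, 2010 falls between when unofficial results are posted (Jan 2, 2010) and when the canvass is completed (Jan 23, 2010).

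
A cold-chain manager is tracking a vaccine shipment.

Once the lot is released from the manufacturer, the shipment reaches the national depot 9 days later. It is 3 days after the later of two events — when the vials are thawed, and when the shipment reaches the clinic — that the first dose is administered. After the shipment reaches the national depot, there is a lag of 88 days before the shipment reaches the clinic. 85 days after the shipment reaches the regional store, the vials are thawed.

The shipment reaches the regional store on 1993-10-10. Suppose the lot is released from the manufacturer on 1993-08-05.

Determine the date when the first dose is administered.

1994-01-06

The shipment reaches the regional store: Oct 10, 1993.
The vials are thawed: Oct 10, 1993 + 85 days = Jan 3, 1994.
The lot is released from the manufacturer: Aug 5, 1993.
The shipment reaches the national depot: Aug 5, 1993 + 9 days = Aug 14, 1993.
The shipment reaches the clinic: Aug 14, 1993 + 88 days = Nov 10, 1993.
Both prerequisites met — the vials are thawed (Jan 3, 1994), the shipment reaches the clinic (Nov 10, 1993); the later is Jan 3, 1994.
The first dose is administered: Jan 3, 1994 + 3 days = Jan 6, 1994.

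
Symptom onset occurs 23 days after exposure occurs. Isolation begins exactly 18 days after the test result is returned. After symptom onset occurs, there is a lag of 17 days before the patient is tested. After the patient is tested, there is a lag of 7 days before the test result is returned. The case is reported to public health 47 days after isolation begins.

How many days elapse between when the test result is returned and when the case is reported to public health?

Causal path: the test result is returned → isolation begins → the case is reported to public health.
Total delay along the path: 18 + 47 = 65 days.

65 days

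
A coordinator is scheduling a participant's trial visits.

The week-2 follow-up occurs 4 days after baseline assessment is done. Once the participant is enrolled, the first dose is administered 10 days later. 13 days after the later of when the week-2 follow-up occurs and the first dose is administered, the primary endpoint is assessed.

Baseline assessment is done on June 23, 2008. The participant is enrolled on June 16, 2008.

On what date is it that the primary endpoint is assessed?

July 10, 2008

Baseline assessment is done: Jun 23, 2008.
The week-2 follow-up occurs: Jun 23, 2008 + 4 days = Jun 27, 2008.
The participant is enrolled: Jun 16, 2008.
The first dose is administered: Jun 16, 2008 + 10 days = Jun 26, 2008.
Both prerequisites met — the week-2 follow-up occurs (Jun 27, 2008), the first dose is administered (Jun 26, 2008); the later is Jun 27, 2008.
The primary endpoint is assessed: Jun 27, 2008 + 13 days = Jul 10, 2008.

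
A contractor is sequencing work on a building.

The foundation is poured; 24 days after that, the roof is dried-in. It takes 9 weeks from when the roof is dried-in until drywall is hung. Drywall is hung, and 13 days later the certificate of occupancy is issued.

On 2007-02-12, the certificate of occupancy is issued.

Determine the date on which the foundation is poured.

2006-11-04

The certificate of occupancy is issued: Feb 12, 2007.
Drywall is hung: Feb 12, 2007 − 13 days = Jan 30, 2007.
The roof is dried-in: Jan 30, 2007 − 9 weeks = Nov 28, 2006.
The foundation is poured: Nov 28, 2006 − 24 days = Nov 4, 2006.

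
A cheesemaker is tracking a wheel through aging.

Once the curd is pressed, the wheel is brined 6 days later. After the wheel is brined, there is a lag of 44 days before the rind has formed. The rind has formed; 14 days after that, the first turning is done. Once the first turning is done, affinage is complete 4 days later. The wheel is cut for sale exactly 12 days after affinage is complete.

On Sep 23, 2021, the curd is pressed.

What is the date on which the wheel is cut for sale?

The curd is pressed: Sep 23, 2021.
The wheel is brined: Sep 23, 2021 + 6 days = Sep 29, 2021.
The rind has formed: Sep 29, 2021 + 44 days = Nov 12, 2021.
The first turning is done: Nov 12, 2021 + 14 days = Nov 26, 2021.
Affinage is complete: Nov 26, 2021 + 4 days = Nov 30, 2021.
The wheel is cut for sale: Nov 30, 2021 + 12 days = Dec 12, 2021.

Dec 12, 2021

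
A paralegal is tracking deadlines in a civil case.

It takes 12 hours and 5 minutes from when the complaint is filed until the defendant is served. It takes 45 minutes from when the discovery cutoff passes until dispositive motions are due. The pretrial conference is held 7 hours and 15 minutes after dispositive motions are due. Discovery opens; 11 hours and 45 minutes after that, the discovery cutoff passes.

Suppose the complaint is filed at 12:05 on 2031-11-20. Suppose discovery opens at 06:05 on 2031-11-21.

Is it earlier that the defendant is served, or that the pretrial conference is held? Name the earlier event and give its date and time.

The defendant is served — 00:10 on 2031-11-21

The complaint is filed: 12:05 Nov 20, 2031.
The defendant is served: 12:05 Nov 20, 2031 + 12h05m = 00:10 Nov 21, 2031.
Discovery opens: 06:05 Nov 21, 2031.
The discovery cutoff passes: 06:05 Nov 21, 2031 + 11h45m = 17:50 Nov 21, 2031.
Dispositive motions are due: 17:50 Nov 21, 2031 + 45m = 18:35 Nov 21, 2031.
The pretrial conference is held: 18:35 Nov 21, 2031 + 7h15m = 01:50 Nov 22, 2031.
Comparing: the defendant is served at 00:10 Nov 21, 2031 vs the pretrial conference is held at 01:50 Nov 22, 2031. Earlier: the defendant is served.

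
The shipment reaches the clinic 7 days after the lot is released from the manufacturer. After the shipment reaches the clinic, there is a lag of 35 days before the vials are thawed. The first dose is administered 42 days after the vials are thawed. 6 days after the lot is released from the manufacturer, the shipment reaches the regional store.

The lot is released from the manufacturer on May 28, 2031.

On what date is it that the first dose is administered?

The lot is released from the manufacturer: May 28, 2031.
The shipment reaches the clinic: May 28, 2031 + 7 days = Jun 4, 2031.
The vials are thawed: Jun 4, 2031 + 35 days = Jul 9, 2031.
The first dose is administered: Jul 9, 2031 + 42 days = Aug 20, 2031.

August 20, 2031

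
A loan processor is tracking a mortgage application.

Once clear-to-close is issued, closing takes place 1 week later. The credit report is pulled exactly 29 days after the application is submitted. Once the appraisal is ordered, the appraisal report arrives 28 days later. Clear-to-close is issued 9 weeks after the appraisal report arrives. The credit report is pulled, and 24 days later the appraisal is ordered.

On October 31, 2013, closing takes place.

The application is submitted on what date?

June 2, 2013

Closing takes place: Oct 31, 2013.
Clear-to-close is issued: Oct 31, 2013 − 1 week = Oct 24, 2013.
The appraisal report arrives: Oct 24, 2013 − 9 weeks = Aug 22, 2013.
The appraisal is ordered: Aug 22, 2013 − 28 days = Jul 25, 2013.
The credit report is pulled: Jul 25, 2013 − 24 days = Jul 1, 2013.
The application is submitted: Jul 1, 2013 − 29 days = Jun 2, 2013.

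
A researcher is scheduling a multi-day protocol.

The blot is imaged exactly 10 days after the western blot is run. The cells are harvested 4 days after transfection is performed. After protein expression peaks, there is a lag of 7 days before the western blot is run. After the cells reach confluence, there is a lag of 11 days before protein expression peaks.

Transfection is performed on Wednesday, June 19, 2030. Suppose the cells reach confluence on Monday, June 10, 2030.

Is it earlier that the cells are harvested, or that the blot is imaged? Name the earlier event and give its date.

Transfection is performed: Jun 19, 2030.
The cells are harvested: Jun 19, 2030 + 4 days = Jun 23, 2030.
The cells reach confluence: Jun 10, 2030.
Protein expression peaks: Jun 10, 2030 + 11 days = Jun 21, 2030.
The western blot is run: Jun 21, 2030 + 7 days = Jun 28, 2030.
The blot is imaged: Jun 28, 2030 + 10 days = Jul 8, 2030.
Comparing: the cells are harvested on Jun 23, 2030 vs the blot is imaged on Jul 8, 2030. Earlier: the cells are harvested.

The cells are harvested — Sunday, June 23, 2030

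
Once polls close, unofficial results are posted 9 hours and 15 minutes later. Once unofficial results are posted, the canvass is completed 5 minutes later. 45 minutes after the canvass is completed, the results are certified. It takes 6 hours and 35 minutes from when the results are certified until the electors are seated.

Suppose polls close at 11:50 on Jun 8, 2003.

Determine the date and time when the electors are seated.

Polls close: 11:50 Jun 8, 2003.
Unofficial results are posted: 11:50 Jun 8, 2003 + 9h15m = 21:05 Jun 8, 2003.
The canvass is completed: 21:05 Jun 8, 2003 + 5m = 21:10 Jun 8, 2003.
The results are certified: 21:10 Jun 8, 2003 + 45m = 21:55 Jun 8, 2003.
The electors are seated: 21:55 Jun 8, 2003 + 6h35m = 04:30 Jun 9, 2003.

04:30 on Jun 9, 2003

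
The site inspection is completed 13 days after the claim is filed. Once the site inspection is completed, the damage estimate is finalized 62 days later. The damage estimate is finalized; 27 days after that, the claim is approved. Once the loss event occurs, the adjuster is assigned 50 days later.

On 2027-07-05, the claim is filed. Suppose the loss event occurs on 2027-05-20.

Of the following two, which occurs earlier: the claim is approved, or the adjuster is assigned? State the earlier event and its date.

The claim is filed: Jul 5, 2027.
The site inspection is completed: Jul 5, 2027 + 13 days = Jul 18, 2027.
The damage estimate is finalized: Jul 18, 2027 + 62 days = Sep 18, 2027.
The claim is approved: Sep 18, 2027 + 27 days = Oct 15, 2027.
The loss event occurs: May 20, 2027.
The adjuster is assigned: May 20, 2027 + 50 days = Jul 9, 2027.
Comparing: the claim is approved on Oct 15, 2027 vs the adjuster is assigned on Jul 9, 2027. Earlier: the adjuster is assigned.

The adjuster is assigned — 2027-07-09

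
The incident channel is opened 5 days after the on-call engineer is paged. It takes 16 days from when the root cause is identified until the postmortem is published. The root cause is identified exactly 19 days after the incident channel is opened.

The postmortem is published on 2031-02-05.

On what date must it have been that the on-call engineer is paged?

The postmortem is published: Feb 5, 2031.
The root cause is identified: Feb 5, 2031 − 16 days = Jan 20, 2031.
The incident channel is opened: Jan 20, 2031 − 19 days = Jan 1, 2031.
The on-call engineer is paged: Jan 1, 2031 − 5 days = Dec 27, 2030.

2030-12-27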